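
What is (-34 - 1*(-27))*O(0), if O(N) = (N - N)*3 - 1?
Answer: 7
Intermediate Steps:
O(N) = -1 (O(N) = 0*3 - 1 = 0 - 1 = -1)
(-34 - 1*(-27))*O(0) = (-34 - 1*(-27))*(-1) = (-34 + 27)*(-1) = -7*(-1) = 7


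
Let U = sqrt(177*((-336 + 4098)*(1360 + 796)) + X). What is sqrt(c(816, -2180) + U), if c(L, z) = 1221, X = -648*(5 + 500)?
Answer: sqrt(1221 + 12*sqrt(9967341)) ≈ 197.75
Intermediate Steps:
X = -327240 (X = -648*505 = -327240)
U = 12*sqrt(9967341) (U = sqrt(177*((-336 + 4098)*(1360 + 796)) - 327240) = sqrt(177*(3762*2156) - 327240) = sqrt(177*8110872 - 327240) = sqrt(1435624344 - 327240) = sqrt(1435297104) = 12*sqrt(9967341) ≈ 37885.)
sqrt(c(816, -2180) + U) = sqrt(1221 + 12*sqrt(9967341))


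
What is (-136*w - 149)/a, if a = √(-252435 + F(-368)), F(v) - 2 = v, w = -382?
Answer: -51803*I*√3121/28089 ≈ -103.03*I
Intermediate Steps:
F(v) = 2 + v
a = 9*I*√3121 (a = √(-252435 + (2 - 368)) = √(-252435 - 366) = √(-252801) = 9*I*√3121 ≈ 502.79*I)
(-136*w - 149)/a = (-136*(-382) - 149)/((9*I*√3121)) = (51952 - 149)*(-I*√3121/28089) = 51803*(-I*√3121/28089) = -51803*I*√3121/28089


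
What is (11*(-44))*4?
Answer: -1936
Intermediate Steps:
(11*(-44))*4 = -484*4 = -1936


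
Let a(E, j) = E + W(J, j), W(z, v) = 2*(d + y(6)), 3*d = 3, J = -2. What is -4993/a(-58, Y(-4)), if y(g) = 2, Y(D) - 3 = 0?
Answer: 4993/52 ≈ 96.019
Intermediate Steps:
Y(D) = 3 (Y(D) = 3 + 0 = 3)
d = 1 (d = (⅓)*3 = 1)
W(z, v) = 6 (W(z, v) = 2*(1 + 2) = 2*3 = 6)
a(E, j) = 6 + E (a(E, j) = E + 6 = 6 + E)
-4993/a(-58, Y(-4)) = -4993/(6 - 58) = -4993/(-52) = -4993*(-1/52) = 4993/52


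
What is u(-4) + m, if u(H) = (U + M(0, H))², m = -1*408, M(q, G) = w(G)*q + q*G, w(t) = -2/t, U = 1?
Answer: -407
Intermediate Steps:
M(q, G) = G*q - 2*q/G (M(q, G) = (-2/G)*q + q*G = -2*q/G + G*q = G*q - 2*q/G)
m = -408
u(H) = 1 (u(H) = (1 + 0*(-2 + H²)/H)² = (1 + 0)² = 1² = 1)
u(-4) + m = 1 - 408 = -407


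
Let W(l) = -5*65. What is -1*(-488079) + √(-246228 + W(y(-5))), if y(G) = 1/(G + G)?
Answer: 488079 + I*√246553 ≈ 4.8808e+5 + 496.54*I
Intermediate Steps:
y(G) = 1/(2*G)
W(l) = -325
-1*(-488079) + √(-246228 + W(y(-5))) = -1*(-488079) + √(-246228 - 325) = 488079 + √(-246553) = 488079 + I*√246553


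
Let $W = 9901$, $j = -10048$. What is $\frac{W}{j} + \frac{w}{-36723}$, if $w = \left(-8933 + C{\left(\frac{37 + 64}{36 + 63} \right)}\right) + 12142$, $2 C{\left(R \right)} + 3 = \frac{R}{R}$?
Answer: $- \frac{395828407}{368992704} \approx -1.0727$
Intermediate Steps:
$C{\left(R \right)} = -1$ ($C{\left(R \right)} = - \frac{3}{2} + \frac{R \frac{1}{R}}{2} = - \frac{3}{2} + \frac{1}{2} \cdot 1 = - \frac{3}{2} + \frac{1}{2} = -1$)
$w = 3208$ ($w = \left(-8933 - 1\right) + 12142 = -8934 + 12142 = 3208$)
$\frac{W}{j} + \frac{w}{-36723} = \frac{9901}{-10048} + \frac{3208}{-36723} = 9901 \left(- \frac{1}{10048}\right) + 3208 \left(- \frac{1}{36723}\right) = - \frac{9901}{10048} - \frac{3208}{36723} = - \frac{395828407}{368992704}$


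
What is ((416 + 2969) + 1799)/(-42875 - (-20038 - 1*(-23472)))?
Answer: -5184/46309 ≈ -0.11194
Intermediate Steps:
((416 + 2969) + 1799)/(-42875 - (-20038 - 1*(-23472))) = (3385 + 1799)/(-42875 - (-20038 + 23472)) = 5184/(-42875 - 1*3434) = 5184/(-42875 - 3434) = 5184/(-46309) = 5184*(-1/46309) = -5184/46309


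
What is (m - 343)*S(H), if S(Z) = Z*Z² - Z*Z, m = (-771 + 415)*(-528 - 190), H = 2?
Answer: 1021060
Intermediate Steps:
m = 255608 (m = -356*(-718) = 255608)
S(Z) = Z³ - Z²
(m - 343)*S(H) = (255608 - 343)*(2²*(-1 + 2)) = 255265*(4*1) = 255265*4 = 1021060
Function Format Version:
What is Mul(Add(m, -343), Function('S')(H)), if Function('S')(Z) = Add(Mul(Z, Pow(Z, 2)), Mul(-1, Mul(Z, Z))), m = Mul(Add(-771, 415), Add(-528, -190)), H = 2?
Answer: 1021060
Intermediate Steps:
m = 255608 (m = Mul(-356, -718) = 255608)
Function('S')(Z) = Add(Pow(Z, 3), Mul(-1, Pow(Z, 2)))
Mul(Add(m, -343), Function('S')(H)) = Mul(Add(255608, -343), Mul(Pow(2, 2), Add(-1, 2))) = Mul(255265, Mul(4, 1)) = Mul(255265, 4) = 1021060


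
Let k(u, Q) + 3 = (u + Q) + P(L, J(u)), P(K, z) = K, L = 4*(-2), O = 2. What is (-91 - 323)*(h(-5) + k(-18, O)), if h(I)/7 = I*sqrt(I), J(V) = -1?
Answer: 11178 + 14490*I*sqrt(5) ≈ 11178.0 + 32401.0*I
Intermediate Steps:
L = -8
k(u, Q) = -11 + Q + u (k(u, Q) = -3 + ((u + Q) - 8) = -3 + ((Q + u) - 8) = -3 + (-8 + Q + u) = -11 + Q + u)
h(I) = 7*I**(3/2) (h(I) = 7*(I*sqrt(I)) = 7*I**(3/2))
(-91 - 323)*(h(-5) + k(-18, O)) = (-91 - 323)*(7*(-5)**(3/2) + (-11 + 2 - 18)) = -414*(7*(-5*I*sqrt(5)) - 27) = -414*(-35*I*sqrt(5) - 27) = -414*(-27 - 35*I*sqrt(5)) = 11178 + 14490*I*sqrt(5)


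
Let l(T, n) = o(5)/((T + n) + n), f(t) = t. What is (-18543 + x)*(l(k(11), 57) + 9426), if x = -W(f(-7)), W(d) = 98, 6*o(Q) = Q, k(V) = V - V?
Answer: -120185778349/684 ≈ -1.7571e+8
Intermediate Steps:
k(V) = 0
o(Q) = Q/6
l(T, n) = 5/(6*(T + 2*n)) (l(T, n) = ((1/6)*5)/((T + n) + n) = 5/(6*(T + 2*n)))
x = -98 (x = -1*98 = -98)
(-18543 + x)*(l(k(11), 57) + 9426) = (-18543 - 98)*(5/(6*(0 + 2*57)) + 9426) = -18641*(5/(6*(0 + 114)) + 9426) = -18641*((5/6)/114 + 9426) = -18641*((5/6)*(1/114) + 9426) = -18641*(5/684 + 9426) = -18641*6447389/684 = -120185778349/684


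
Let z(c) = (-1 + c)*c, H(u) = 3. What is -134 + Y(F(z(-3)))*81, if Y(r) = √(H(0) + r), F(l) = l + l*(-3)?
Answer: -134 + 81*I*√21 ≈ -134.0 + 371.19*I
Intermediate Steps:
z(c) = c*(-1 + c)
F(l) = -2*l (F(l) = l - 3*l = -2*l)
Y(r) = √(3 + r)
-134 + Y(F(z(-3)))*81 = -134 + √(3 - (-6)*(-1 - 3))*81 = -134 + √(3 - (-6)*(-4))*81 = -134 + √(3 - 2*12)*81 = -134 + √(3 - 24)*81 = -134 + √(-21)*81 = -134 + (I*√21)*81 = -134 + 81*I*√21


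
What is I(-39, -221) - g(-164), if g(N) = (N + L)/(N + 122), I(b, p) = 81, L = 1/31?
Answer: 100379/1302 ≈ 77.096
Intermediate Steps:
L = 1/31 ≈ 0.032258
g(N) = (1/31 + N)/(122 + N) (g(N) = (N + 1/31)/(N + 122) = (1/31 + N)/(122 + N))
I(-39, -221) - g(-164) = 81 - (1/31 - 164)/(122 - 164) = 81 - (-5083)/((-42)*31) = 81 - (-1)*(-5083)/(42*31) = 81 - 1*5083/1302 = 81 - 5083/1302 = 100379/1302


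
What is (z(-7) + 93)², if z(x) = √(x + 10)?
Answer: (93 + √3)² ≈ 8974.2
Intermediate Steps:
z(x) = √(10 + x)
(z(-7) + 93)² = (√(10 - 7) + 93)² = (√3 + 93)² = (93 + √3)²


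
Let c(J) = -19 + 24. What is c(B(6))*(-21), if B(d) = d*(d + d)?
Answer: -105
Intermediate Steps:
B(d) = 2*d² (B(d) = d*(2*d) = 2*d²)
c(J) = 5
c(B(6))*(-21) = 5*(-21) = -105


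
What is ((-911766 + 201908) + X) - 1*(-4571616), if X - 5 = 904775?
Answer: 4766538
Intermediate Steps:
X = 904780 (X = 5 + 904775 = 904780)
((-911766 + 201908) + X) - 1*(-4571616) = ((-911766 + 201908) + 904780) - 1*(-4571616) = (-709858 + 904780) + 4571616 = 194922 + 4571616 = 4766538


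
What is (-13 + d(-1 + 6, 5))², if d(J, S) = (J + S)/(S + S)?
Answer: 144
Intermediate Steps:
d(J, S) = (J + S)/(2*S) (d(J, S) = (J + S)/((2*S)) = (J + S)*(1/(2*S)) = (J + S)/(2*S))
(-13 + d(-1 + 6, 5))² = (-13 + (½)*((-1 + 6) + 5)/5)² = (-13 + (½)*(⅕)*(5 + 5))² = (-13 + (½)*(⅕)*10)² = (-13 + 1)² = (-12)² = 144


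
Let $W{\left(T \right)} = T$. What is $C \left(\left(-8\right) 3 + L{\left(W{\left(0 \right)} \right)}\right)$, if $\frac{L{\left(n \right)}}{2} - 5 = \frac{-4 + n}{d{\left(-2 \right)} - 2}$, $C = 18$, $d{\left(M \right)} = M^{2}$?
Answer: $-324$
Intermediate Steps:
$L{\left(n \right)} = 6 + n$ ($L{\left(n \right)} = 10 + 2 \frac{-4 + n}{\left(-2\right)^{2} - 2} = 10 + 2 \frac{-4 + n}{4 - 2} = 10 + 2 \frac{-4 + n}{2} = 10 + 2 \left(-4 + n\right) \frac{1}{2} = 10 + 2 \left(-2 + \frac{n}{2}\right) = 10 + \left(-4 + n\right) = 6 + n$)
$C \left(\left(-8\right) 3 + L{\left(W{\left(0 \right)} \right)}\right) = 18 \left(\left(-8\right) 3 + \left(6 + 0\right)\right) = 18 \left(-24 + 6\right) = 18 \left(-18\right) = -324$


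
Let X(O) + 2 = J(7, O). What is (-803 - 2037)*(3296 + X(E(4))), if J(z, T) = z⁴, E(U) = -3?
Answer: -16173800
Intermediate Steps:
X(O) = 2399 (X(O) = -2 + 7⁴ = -2 + 2401 = 2399)
(-803 - 2037)*(3296 + X(E(4))) = (-803 - 2037)*(3296 + 2399) = -2840*5695 = -16173800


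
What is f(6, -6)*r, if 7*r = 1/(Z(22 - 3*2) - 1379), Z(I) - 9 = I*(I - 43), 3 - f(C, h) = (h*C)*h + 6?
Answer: 219/12614 ≈ 0.017362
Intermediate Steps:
f(C, h) = -3 - C*h**2 (f(C, h) = 3 - ((h*C)*h + 6) = 3 - ((C*h)*h + 6) = 3 - (C*h**2 + 6) = 3 - (6 + C*h**2) = 3 + (-6 - C*h**2) = -3 - C*h**2)
Z(I) = 9 + I*(-43 + I) (Z(I) = 9 + I*(I - 43) = 9 + I*(-43 + I))
r = -1/12614 (r = 1/(7*((9 + (22 - 3*2)**2 - 43*(22 - 3*2)) - 1379)) = 1/(7*((9 + (22 - 1*6)**2 - 43*(22 - 1*6)) - 1379)) = 1/(7*((9 + (22 - 6)**2 - 43*(22 - 6)) - 1379)) = 1/(7*((9 + 16**2 - 43*16) - 1379)) = 1/(7*((9 + 256 - 688) - 1379)) = 1/(7*(-423 - 1379)) = (1/7)/(-1802) = (1/7)*(-1/1802) = -1/12614 ≈ -7.9277e-5)
f(6, -6)*r = (-3 - 1*6*(-6)**2)*(-1/12614) = (-3 - 1*6*36)*(-1/12614) = (-3 - 216)*(-1/12614) = -219*(-1/12614) = 219/12614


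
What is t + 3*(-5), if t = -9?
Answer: -24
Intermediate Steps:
t + 3*(-5) = -9 + 3*(-5) = -9 - 15 = -24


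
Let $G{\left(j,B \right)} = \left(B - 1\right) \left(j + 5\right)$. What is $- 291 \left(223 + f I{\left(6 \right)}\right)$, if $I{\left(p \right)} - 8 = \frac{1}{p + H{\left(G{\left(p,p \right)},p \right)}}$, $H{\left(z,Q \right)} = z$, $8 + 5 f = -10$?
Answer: $- \frac{17230983}{305} \approx -56495.0$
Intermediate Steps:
$f = - \frac{18}{5}$ ($f = - \frac{8}{5} + \frac{1}{5} \left(-10\right) = - \frac{8}{5} - 2 = - \frac{18}{5} \approx -3.6$)
$G{\left(j,B \right)} = \left(-1 + B\right) \left(5 + j\right)$
$I{\left(p \right)} = 8 + \frac{1}{-5 + p^{2} + 5 p}$ ($I{\left(p \right)} = 8 + \frac{1}{p + \left(-5 - p + 5 p + p p\right)} = 8 + \frac{1}{p + \left(-5 - p + 5 p + p^{2}\right)} = 8 + \frac{1}{p + \left(-5 + p^{2} + 4 p\right)} = 8 + \frac{1}{-5 + p^{2} + 5 p}$)
$- 291 \left(223 + f I{\left(6 \right)}\right) = - 291 \left(223 - \frac{18 \frac{-39 + 8 \cdot 6^{2} + 40 \cdot 6}{-5 + 6^{2} + 5 \cdot 6}}{5}\right) = - 291 \left(223 - \frac{18 \frac{-39 + 8 \cdot 36 + 240}{-5 + 36 + 30}}{5}\right) = - 291 \left(223 - \frac{18 \frac{-39 + 288 + 240}{61}}{5}\right) = - 291 \left(223 - \frac{18 \cdot \frac{1}{61} \cdot 489}{5}\right) = - 291 \left(223 - \frac{8802}{305}\right) = \left(-291\right) \frac{59213}{305} = - \frac{17230983}{305}$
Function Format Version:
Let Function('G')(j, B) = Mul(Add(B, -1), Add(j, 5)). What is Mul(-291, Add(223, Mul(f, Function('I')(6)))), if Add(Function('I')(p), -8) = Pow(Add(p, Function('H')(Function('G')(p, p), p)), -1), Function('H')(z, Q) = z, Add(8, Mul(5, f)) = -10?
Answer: Rational(-17230983, 305) ≈ -56495.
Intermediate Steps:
f = Rational(-18, 5) (f = Add(Rational(-8, 5), Mul(Rational(1, 5), -10)) = Add(Rational(-8, 5), -2) = Rational(-18, 5) ≈ -3.6000)
Function('G')(j, B) = Mul(Add(-1, B), Add(5, j))
Function('I')(p) = Add(8, Pow(Add(-5, Pow(p, 2), Mul(5, p)), -1)) (Function('I')(p) = Add(8, Pow(Add(p, Add(-5, Mul(-1, p), Mul(5, p), Mul(p, p))), -1)) = Add(8, Pow(Add(p, Add(-5, Mul(-1, p), Mul(5, p), Pow(p, 2))), -1)) = Add(8, Pow(Add(p, Add(-5, Pow(p, 2), Mul(4, p))), -1)) = Add(8, Pow(Add(-5, Pow(p, 2), Mul(5, p)), -1)))
Mul(-291, Add(223, Mul(f, Function('I')(6)))) = Mul(-291, Add(223, Mul(Rational(-18, 5), Mul(Pow(Add(-5, Pow(6, 2), Mul(5, 6)), -1), Add(-39, Mul(8, Pow(6, 2)), Mul(40, 6)))))) = Mul(-291, Add(223, Mul(Rational(-18, 5), Mul(Pow(Add(-5, 36, 30), -1), Add(-39, Mul(8, 36), 240))))) = Mul(-291, Add(223, Mul(Rational(-18, 5), Mul(Pow(61, -1), Add(-39, 288, 240))))) = Mul(-291, Add(223, Mul(Rational(-18, 5), Mul(Rational(1, 61), 489)))) = Mul(-291, Add(223, Mul(Rational(-18, 5), Rational(489, 61)))) = Mul(-291, Add(223, Rational(-8802, 305))) = Mul(-291, Rational(59213, 305)) = Rational(-17230983, 305)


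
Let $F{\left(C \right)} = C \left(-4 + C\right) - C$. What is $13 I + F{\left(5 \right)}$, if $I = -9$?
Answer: $-117$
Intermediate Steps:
$F{\left(C \right)} = - C + C \left(-4 + C\right)$
$13 I + F{\left(5 \right)} = 13 \left(-9\right) + 5 \left(-5 + 5\right) = -117 + 5 \cdot 0 = -117 + 0 = -117$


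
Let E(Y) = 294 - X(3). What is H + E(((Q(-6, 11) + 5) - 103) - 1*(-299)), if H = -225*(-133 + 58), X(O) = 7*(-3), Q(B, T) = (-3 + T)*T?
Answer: 17190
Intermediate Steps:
Q(B, T) = T*(-3 + T)
X(O) = -21
E(Y) = 315 (E(Y) = 294 - 1*(-21) = 294 + 21 = 315)
H = 16875 (H = -225*(-75) = 16875)
H + E(((Q(-6, 11) + 5) - 103) - 1*(-299)) = 16875 + 315 = 17190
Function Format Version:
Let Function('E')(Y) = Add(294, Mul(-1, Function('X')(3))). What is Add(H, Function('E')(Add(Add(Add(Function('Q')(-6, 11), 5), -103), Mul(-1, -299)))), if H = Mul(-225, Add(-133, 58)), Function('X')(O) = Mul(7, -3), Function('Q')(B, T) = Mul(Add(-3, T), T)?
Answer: 17190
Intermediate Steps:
Function('Q')(B, T) = Mul(T, Add(-3, T))
Function('X')(O) = -21
Function('E')(Y) = 315 (Function('E')(Y) = Add(294, Mul(-1, -21)) = Add(294, 21) = 315)
H = 16875 (H = Mul(-225, -75) = 16875)
Add(H, Function('E')(Add(Add(Add(Function('Q')(-6, 11), 5), -103), Mul(-1, -299)))) = Add(16875, 315) = 17190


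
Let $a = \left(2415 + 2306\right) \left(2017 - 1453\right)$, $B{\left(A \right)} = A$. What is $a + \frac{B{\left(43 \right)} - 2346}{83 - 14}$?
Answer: $\frac{183720133}{69} \approx 2.6626 \cdot 10^{6}$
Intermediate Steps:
$a = 2662644$ ($a = 4721 \cdot 564 = 2662644$)
$a + \frac{B{\left(43 \right)} - 2346}{83 - 14} = 2662644 + \frac{43 - 2346}{83 - 14} = 2662644 - \frac{2303}{69} = \frac{183720133}{69}$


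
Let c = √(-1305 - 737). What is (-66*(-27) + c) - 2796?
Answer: -1014 + I*√2042 ≈ -1014.0 + 45.188*I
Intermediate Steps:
c = I*√2042 (c = √(-2042) = I*√2042 ≈ 45.188*I)
(-66*(-27) + c) - 2796 = (-66*(-27) + I*√2042) - 2796 = (1782 + I*√2042) - 2796 = -1014 + I*√2042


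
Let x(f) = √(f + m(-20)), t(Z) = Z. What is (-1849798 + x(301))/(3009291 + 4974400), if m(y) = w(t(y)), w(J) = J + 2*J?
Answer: -80426/347117 + √241/7983691 ≈ -0.23170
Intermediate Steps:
w(J) = 3*J
m(y) = 3*y
x(f) = √(-60 + f) (x(f) = √(f + 3*(-20)) = √(f - 60) = √(-60 + f))
(-1849798 + x(301))/(3009291 + 4974400) = (-1849798 + √(-60 + 301))/(3009291 + 4974400) = (-1849798 + √241)/7983691 = (-1849798 + √241)*(1/7983691) = -80426/347117 + √241/7983691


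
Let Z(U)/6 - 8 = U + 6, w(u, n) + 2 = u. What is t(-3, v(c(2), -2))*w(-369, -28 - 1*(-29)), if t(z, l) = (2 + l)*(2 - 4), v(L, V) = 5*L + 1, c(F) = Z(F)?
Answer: 358386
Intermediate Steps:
w(u, n) = -2 + u
Z(U) = 84 + 6*U (Z(U) = 48 + 6*(U + 6) = 48 + 6*(6 + U) = 48 + (36 + 6*U) = 84 + 6*U)
c(F) = 84 + 6*F
v(L, V) = 1 + 5*L
t(z, l) = -4 - 2*l (t(z, l) = (2 + l)*(-2) = -4 - 2*l)
t(-3, v(c(2), -2))*w(-369, -28 - 1*(-29)) = (-4 - 2*(1 + 5*(84 + 6*2)))*(-2 - 369) = (-4 - 2*(1 + 5*(84 + 12)))*(-371) = (-4 - 2*(1 + 5*96))*(-371) = (-4 - 2*(1 + 480))*(-371) = (-4 - 2*481)*(-371) = (-4 - 962)*(-371) = -966*(-371) = 358386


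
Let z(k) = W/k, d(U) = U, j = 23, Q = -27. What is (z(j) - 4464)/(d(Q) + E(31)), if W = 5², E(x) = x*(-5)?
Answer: 102647/4186 ≈ 24.521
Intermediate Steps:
E(x) = -5*x
W = 25
z(k) = 25/k
(z(j) - 4464)/(d(Q) + E(31)) = (25/23 - 4464)/(-27 - 5*31) = (25*(1/23) - 4464)/(-27 - 155) = (25/23 - 4464)/(-182) = -102647/23*(-1/182) = 102647/4186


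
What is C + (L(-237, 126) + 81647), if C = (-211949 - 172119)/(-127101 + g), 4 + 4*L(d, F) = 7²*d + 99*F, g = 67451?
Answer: 9766815261/119300 ≈ 81868.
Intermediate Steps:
L(d, F) = -1 + 49*d/4 + 99*F/4 (L(d, F) = -1 + (7²*d + 99*F)/4 = -1 + (49*d + 99*F)/4 = -1 + (49*d/4 + 99*F/4) = -1 + 49*d/4 + 99*F/4)
C = 192034/29825 (C = (-211949 - 172119)/(-127101 + 67451) = -384068/(-59650) = -384068*(-1/59650) = 192034/29825 ≈ 6.4387)
C + (L(-237, 126) + 81647) = 192034/29825 + ((-1 + (49/4)*(-237) + (99/4)*126) + 81647) = 192034/29825 + ((-1 - 11613/4 + 6237/2) + 81647) = 192034/29825 + (857/4 + 81647) = 192034/29825 + 327445/4 = 9766815261/119300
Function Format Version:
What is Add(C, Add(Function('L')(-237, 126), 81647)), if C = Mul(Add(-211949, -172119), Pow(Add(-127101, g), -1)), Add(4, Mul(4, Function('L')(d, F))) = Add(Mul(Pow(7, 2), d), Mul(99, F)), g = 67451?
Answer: Rational(9766815261, 119300) ≈ 81868.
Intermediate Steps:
Function('L')(d, F) = Add(-1, Mul(Rational(49, 4), d), Mul(Rational(99, 4), F)) (Function('L')(d, F) = Add(-1, Mul(Rational(1, 4), Add(Mul(Pow(7, 2), d), Mul(99, F)))) = Add(-1, Mul(Rational(1, 4), Add(Mul(49, d), Mul(99, F)))) = Add(-1, Add(Mul(Rational(49, 4), d), Mul(Rational(99, 4), F))) = Add(-1, Mul(Rational(49, 4), d), Mul(Rational(99, 4), F)))
C = Rational(192034, 29825) (C = Mul(Add(-211949, -172119), Pow(Add(-127101, 67451), -1)) = Mul(-384068, Pow(-59650, -1)) = Mul(-384068, Rational(-1, 59650)) = Rational(192034, 29825) ≈ 6.4387)
Add(C, Add(Function('L')(-237, 126), 81647)) = Add(Rational(192034, 29825), Add(Add(-1, Mul(Rational(49, 4), -237), Mul(Rational(99, 4), 126)), 81647)) = Add(Rational(192034, 29825), Add(Add(-1, Rational(-11613, 4), Rational(6237, 2)), 81647)) = Add(Rational(192034, 29825), Add(Rational(857, 4), 81647)) = Add(Rational(192034, 29825), Rational(327445, 4)) = Rational(9766815261, 119300)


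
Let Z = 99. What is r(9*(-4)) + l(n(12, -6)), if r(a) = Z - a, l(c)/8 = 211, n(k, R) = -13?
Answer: 1823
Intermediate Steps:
l(c) = 1688 (l(c) = 8*211 = 1688)
r(a) = 99 - a
r(9*(-4)) + l(n(12, -6)) = (99 - 9*(-4)) + 1688 = (99 - 1*(-36)) + 1688 = (99 + 36) + 1688 = 135 + 1688 = 1823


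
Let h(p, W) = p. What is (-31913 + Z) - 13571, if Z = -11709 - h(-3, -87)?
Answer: -57190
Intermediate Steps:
Z = -11706 (Z = -11709 - 1*(-3) = -11709 + 3 = -11706)
(-31913 + Z) - 13571 = (-31913 - 11706) - 13571 = -43619 - 13571 = -57190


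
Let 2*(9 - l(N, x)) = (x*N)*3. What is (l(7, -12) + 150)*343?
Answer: 97755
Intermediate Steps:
l(N, x) = 9 - 3*N*x/2 (l(N, x) = 9 - x*N*3/2 = 9 - N*x*3/2 = 9 - 3*N*x/2)
(l(7, -12) + 150)*343 = ((9 - 3/2*7*(-12)) + 150)*343 = ((9 + 126) + 150)*343 = (135 + 150)*343 = 285*343 = 97755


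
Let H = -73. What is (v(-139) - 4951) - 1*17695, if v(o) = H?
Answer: -22719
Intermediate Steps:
v(o) = -73
(v(-139) - 4951) - 1*17695 = (-73 - 4951) - 1*17695 = -5024 - 17695 = -22719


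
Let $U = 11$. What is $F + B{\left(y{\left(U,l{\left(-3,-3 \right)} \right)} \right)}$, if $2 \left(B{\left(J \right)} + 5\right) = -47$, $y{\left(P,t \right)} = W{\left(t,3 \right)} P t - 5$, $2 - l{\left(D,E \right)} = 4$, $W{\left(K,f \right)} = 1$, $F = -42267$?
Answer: $- \frac{84591}{2} \approx -42296.0$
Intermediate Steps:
$l{\left(D,E \right)} = -2$ ($l{\left(D,E \right)} = 2 - 4 = -2$)
$y{\left(P,t \right)} = -5 + P t$ ($y{\left(P,t \right)} = 1 P t - 5 = P t - 5 = -5 + P t$)
$B{\left(J \right)} = - \frac{57}{2}$ ($B{\left(J \right)} = -5 + \frac{1}{2} \left(-47\right) = -5 - \frac{47}{2} = - \frac{57}{2}$)
$F + B{\left(y{\left(U,l{\left(-3,-3 \right)} \right)} \right)} = -42267 - \frac{57}{2} = - \frac{84591}{2}$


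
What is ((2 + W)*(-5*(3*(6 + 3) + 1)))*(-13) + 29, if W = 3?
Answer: 9129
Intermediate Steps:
((2 + W)*(-5*(3*(6 + 3) + 1)))*(-13) + 29 = ((2 + 3)*(-5*(3*(6 + 3) + 1)))*(-13) + 29 = (5*(-5*(3*9 + 1)))*(-13) + 29 = (5*(-5*(27 + 1)))*(-13) + 29 = (5*(-5*28))*(-13) + 29 = (5*(-140))*(-13) + 29 = -700*(-13) + 29 = 9100 + 29 = 9129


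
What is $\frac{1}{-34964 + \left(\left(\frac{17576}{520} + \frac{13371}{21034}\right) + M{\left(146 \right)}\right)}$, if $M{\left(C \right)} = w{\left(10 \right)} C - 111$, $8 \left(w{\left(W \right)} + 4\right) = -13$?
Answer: $- \frac{210340}{7543174023} \approx -2.7885 \cdot 10^{-5}$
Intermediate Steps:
$w{\left(W \right)} = - \frac{45}{8}$ ($w{\left(W \right)} = -4 + \frac{1}{8} \left(-13\right) = -4 - \frac{13}{8} = - \frac{45}{8}$)
$M{\left(C \right)} = -111 - \frac{45 C}{8}$ ($M{\left(C \right)} = - \frac{45 C}{8} - 111 = -111 - \frac{45 C}{8}$)
$\frac{1}{-34964 + \left(\left(\frac{17576}{520} + \frac{13371}{21034}\right) + M{\left(146 \right)}\right)} = \frac{1}{-34964 + \left(\left(\frac{17576}{520} + \frac{13371}{21034}\right) - \frac{3729}{4}\right)} = \frac{1}{-34964 + \left(\left(17576 \cdot \frac{1}{520} + 13371 \cdot \frac{1}{21034}\right) - \frac{3729}{4}\right)} = \frac{1}{-34964 + \left(\left(\frac{169}{5} + \frac{13371}{21034}\right) - \frac{3729}{4}\right)} = \frac{1}{-34964 + \left(\frac{3621601}{105170} - \frac{3729}{4}\right)} = \frac{1}{-34964 - \frac{188846263}{210340}} = \frac{1}{- \frac{7543174023}{210340}} = - \frac{210340}{7543174023}$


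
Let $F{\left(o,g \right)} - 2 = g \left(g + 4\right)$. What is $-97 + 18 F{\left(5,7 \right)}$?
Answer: $1325$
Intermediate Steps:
$F{\left(o,g \right)} = 2 + g \left(4 + g\right)$ ($F{\left(o,g \right)} = 2 + g \left(g + 4\right) = 2 + g \left(4 + g\right)$)
$-97 + 18 F{\left(5,7 \right)} = -97 + 18 \left(2 + 7^{2} + 4 \cdot 7\right) = -97 + 18 \left(2 + 49 + 28\right) = -97 + 18 \cdot 79 = -97 + 1422 = 1325$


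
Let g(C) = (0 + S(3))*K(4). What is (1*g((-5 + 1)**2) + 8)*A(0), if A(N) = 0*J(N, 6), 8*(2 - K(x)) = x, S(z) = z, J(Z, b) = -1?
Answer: 0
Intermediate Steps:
K(x) = 2 - x/8
A(N) = 0 (A(N) = 0*(-1) = 0)
g(C) = 9/2 (g(C) = (0 + 3)*(2 - 1/8*4) = 3*(2 - 1/2) = 3*(3/2) = 9/2)
(1*g((-5 + 1)**2) + 8)*A(0) = (1*(9/2) + 8)*0 = (9/2 + 8)*0 = (25/2)*0 = 0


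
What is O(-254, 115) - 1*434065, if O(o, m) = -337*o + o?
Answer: -348721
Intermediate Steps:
O(o, m) = -336*o
O(-254, 115) - 1*434065 = -336*(-254) - 1*434065 = 85344 - 434065 = -348721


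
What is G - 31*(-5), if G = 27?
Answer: 182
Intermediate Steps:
G - 31*(-5) = 27 - 31*(-5) = 27 + 155 = 182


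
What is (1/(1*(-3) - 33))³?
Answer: -1/46656 ≈ -2.1433e-5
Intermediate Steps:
(1/(1*(-3) - 33))³ = (1/(-3 - 33))³ = (1/(-36))³ = (-1/36)³ = -1/46656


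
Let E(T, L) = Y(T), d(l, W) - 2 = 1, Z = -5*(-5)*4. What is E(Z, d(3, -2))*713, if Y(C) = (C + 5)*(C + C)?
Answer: 14973000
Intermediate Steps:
Z = 100 (Z = 25*4 = 100)
d(l, W) = 3 (d(l, W) = 2 + 1 = 3)
Y(C) = 2*C*(5 + C) (Y(C) = (5 + C)*(2*C) = 2*C*(5 + C))
E(T, L) = 2*T*(5 + T)
E(Z, d(3, -2))*713 = (2*100*(5 + 100))*713 = (2*100*105)*713 = 21000*713 = 14973000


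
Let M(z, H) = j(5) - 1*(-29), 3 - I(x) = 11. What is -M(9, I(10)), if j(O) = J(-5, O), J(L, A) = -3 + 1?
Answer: -27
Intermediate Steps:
J(L, A) = -2
I(x) = -8 (I(x) = 3 - 1*11 = 3 - 11 = -8)
j(O) = -2
M(z, H) = 27 (M(z, H) = -2 - 1*(-29) = -2 + 29 = 27)
-M(9, I(10)) = -1*27 = -27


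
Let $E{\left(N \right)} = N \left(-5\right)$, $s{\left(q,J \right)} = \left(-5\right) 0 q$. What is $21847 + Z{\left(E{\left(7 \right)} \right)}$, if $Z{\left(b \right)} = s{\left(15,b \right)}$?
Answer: $21847$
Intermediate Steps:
$s{\left(q,J \right)} = 0$ ($s{\left(q,J \right)} = 0 q = 0$)
$E{\left(N \right)} = - 5 N$
$Z{\left(b \right)} = 0$
$21847 + Z{\left(E{\left(7 \right)} \right)} = 21847 + 0 = 21847$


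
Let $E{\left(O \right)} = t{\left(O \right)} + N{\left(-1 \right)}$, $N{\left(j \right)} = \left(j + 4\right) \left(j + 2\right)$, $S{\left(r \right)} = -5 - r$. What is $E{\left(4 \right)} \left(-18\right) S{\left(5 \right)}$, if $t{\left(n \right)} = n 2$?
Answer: $1980$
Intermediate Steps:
$N{\left(j \right)} = \left(2 + j\right) \left(4 + j\right)$ ($N{\left(j \right)} = \left(4 + j\right) \left(2 + j\right) = \left(2 + j\right) \left(4 + j\right)$)
$t{\left(n \right)} = 2 n$
$E{\left(O \right)} = 3 + 2 O$ ($E{\left(O \right)} = 2 O + \left(8 + \left(-1\right)^{2} + 6 \left(-1\right)\right) = 2 O + \left(8 + 1 - 6\right) = 2 O + 3 = 3 + 2 O$)
$E{\left(4 \right)} \left(-18\right) S{\left(5 \right)} = \left(3 + 2 \cdot 4\right) \left(-18\right) \left(-5 - 5\right) = \left(3 + 8\right) \left(-18\right) \left(-5 - 5\right) = 11 \left(-18\right) \left(-10\right) = \left(-198\right) \left(-10\right) = 1980$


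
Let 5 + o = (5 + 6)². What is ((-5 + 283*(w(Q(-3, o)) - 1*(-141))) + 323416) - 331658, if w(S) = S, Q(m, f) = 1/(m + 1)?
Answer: 63029/2 ≈ 31515.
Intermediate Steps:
o = 116 (o = -5 + (5 + 6)² = -5 + 11² = -5 + 121 = 116)
Q(m, f) = 1/(1 + m)
((-5 + 283*(w(Q(-3, o)) - 1*(-141))) + 323416) - 331658 = ((-5 + 283*(1/(1 - 3) - 1*(-141))) + 323416) - 331658 = ((-5 + 283*(1/(-2) + 141)) + 323416) - 331658 = ((-5 + 283*(-½ + 141)) + 323416) - 331658 = ((-5 + 283*(281/2)) + 323416) - 331658 = ((-5 + 79523/2) + 323416) - 331658 = (79513/2 + 323416) - 331658 = 726345/2 - 331658 = 63029/2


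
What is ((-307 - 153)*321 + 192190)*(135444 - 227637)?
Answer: -4105354290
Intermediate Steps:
((-307 - 153)*321 + 192190)*(135444 - 227637) = (-460*321 + 192190)*(-92193) = (-147660 + 192190)*(-92193) = 44530*(-92193) = -4105354290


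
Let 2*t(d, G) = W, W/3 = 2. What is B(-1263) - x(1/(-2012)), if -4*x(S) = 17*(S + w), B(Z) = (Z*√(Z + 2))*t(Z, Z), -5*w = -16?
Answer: 547179/40240 - 3789*I*√1261 ≈ 13.598 - 1.3455e+5*I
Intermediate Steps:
W = 6 (W = 3*2 = 6)
w = 16/5 (w = -⅕*(-16) = 16/5 ≈ 3.2000)
t(d, G) = 3 (t(d, G) = (½)*6 = 3)
B(Z) = 3*Z*√(2 + Z) (B(Z) = (Z*√(Z + 2))*3 = (Z*√(2 + Z))*3 = 3*Z*√(2 + Z))
x(S) = -68/5 - 17*S/4 (x(S) = -17*(S + 16/5)/4 = -17*(16/5 + S)/4 = -(272/5 + 17*S)/4 = -68/5 - 17*S/4)
B(-1263) - x(1/(-2012)) = 3*(-1263)*√(2 - 1263) - (-68/5 - 17/4/(-2012)) = 3*(-1263)*√(-1261) - (-68/5 - 17/4*(-1/2012)) = 3*(-1263)*(I*√1261) - (-68/5 + 17/8048) = -3789*I*√1261 - 1*(-547179/40240) = -3789*I*√1261 + 547179/40240 = 547179/40240 - 3789*I*√1261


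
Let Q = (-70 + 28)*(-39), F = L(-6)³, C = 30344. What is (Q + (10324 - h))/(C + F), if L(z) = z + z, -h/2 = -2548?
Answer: 3433/14308 ≈ 0.23994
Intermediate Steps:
h = 5096 (h = -2*(-2548) = 5096)
L(z) = 2*z
F = -1728 (F = (2*(-6))³ = (-12)³ = -1728)
Q = 1638 (Q = -42*(-39) = 1638)
(Q + (10324 - h))/(C + F) = (1638 + (10324 - 1*5096))/(30344 - 1728) = (1638 + (10324 - 5096))/28616 = (1638 + 5228)*(1/28616) = 6866*(1/28616) = 3433/14308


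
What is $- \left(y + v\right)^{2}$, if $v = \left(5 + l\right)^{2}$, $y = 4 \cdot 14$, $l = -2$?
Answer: $-4225$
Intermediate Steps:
$y = 56$
$v = 9$ ($v = \left(5 - 2\right)^{2} = 3^{2} = 9$)
$- \left(y + v\right)^{2} = - \left(56 + 9\right)^{2} = - 65^{2} = \left(-1\right) 4225 = -4225$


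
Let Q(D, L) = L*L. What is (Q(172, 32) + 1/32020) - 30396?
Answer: -940491439/32020 ≈ -29372.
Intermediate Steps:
Q(D, L) = L²
(Q(172, 32) + 1/32020) - 30396 = (32² + 1/32020) - 30396 = (1024 + 1/32020) - 30396 = 32788481/32020 - 30396 = -940491439/32020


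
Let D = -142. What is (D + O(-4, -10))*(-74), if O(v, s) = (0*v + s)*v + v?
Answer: 7844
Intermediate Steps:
O(v, s) = v + s*v (O(v, s) = (0 + s)*v + v = s*v + v = v + s*v)
(D + O(-4, -10))*(-74) = (-142 - 4*(1 - 10))*(-74) = (-142 - 4*(-9))*(-74) = (-142 + 36)*(-74) = -106*(-74) = 7844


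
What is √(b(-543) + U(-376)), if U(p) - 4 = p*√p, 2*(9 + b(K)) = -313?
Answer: √(-646 - 3008*I*√94)/2 ≈ 59.713 - 61.05*I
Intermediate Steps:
b(K) = -331/2 (b(K) = -9 + (½)*(-313) = -9 - 313/2 = -331/2)
U(p) = 4 + p^(3/2) (U(p) = 4 + p*√p = 4 + p^(3/2))
√(b(-543) + U(-376)) = √(-331/2 + (4 + (-376)^(3/2))) = √(-331/2 + (4 - 752*I*√94)) = √(-323/2 - 752*I*√94)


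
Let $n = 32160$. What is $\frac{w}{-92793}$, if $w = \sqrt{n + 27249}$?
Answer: $- \frac{\sqrt{6601}}{30931} \approx -0.0026267$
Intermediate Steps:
$w = 3 \sqrt{6601}$ ($w = \sqrt{32160 + 27249} = \sqrt{59409} = 3 \sqrt{6601} \approx 243.74$)
$\frac{w}{-92793} = \frac{3 \sqrt{6601}}{-92793} = 3 \sqrt{6601} \left(- \frac{1}{92793}\right) = - \frac{\sqrt{6601}}{30931}$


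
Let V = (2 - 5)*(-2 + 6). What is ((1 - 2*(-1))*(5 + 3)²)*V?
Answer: -2304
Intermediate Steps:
V = -12 (V = -3*4 = -12)
((1 - 2*(-1))*(5 + 3)²)*V = ((1 - 2*(-1))*(5 + 3)²)*(-12) = ((1 + 2)*8²)*(-12) = (3*64)*(-12) = 192*(-12) = -2304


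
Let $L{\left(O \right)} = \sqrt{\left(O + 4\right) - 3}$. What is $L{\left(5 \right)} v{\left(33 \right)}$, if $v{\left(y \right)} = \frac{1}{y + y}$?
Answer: $\frac{\sqrt{6}}{66} \approx 0.037113$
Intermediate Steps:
$L{\left(O \right)} = \sqrt{1 + O}$ ($L{\left(O \right)} = \sqrt{\left(4 + O\right) - 3} = \sqrt{1 + O}$)
$v{\left(y \right)} = \frac{1}{2 y}$
$L{\left(5 \right)} v{\left(33 \right)} = \sqrt{1 + 5} \frac{1}{2 \cdot 33} = \sqrt{6} \cdot \frac{1}{2} \cdot \frac{1}{33} = \sqrt{6} \cdot \frac{1}{66} = \frac{\sqrt{6}}{66}$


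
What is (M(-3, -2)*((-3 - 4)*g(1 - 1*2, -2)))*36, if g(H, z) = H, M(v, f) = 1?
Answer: 252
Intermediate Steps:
(M(-3, -2)*((-3 - 4)*g(1 - 1*2, -2)))*36 = (1*((-3 - 4)*(1 - 1*2)))*36 = (1*(-7*(1 - 2)))*36 = (1*(-7*(-1)))*36 = (1*7)*36 = 7*36 = 252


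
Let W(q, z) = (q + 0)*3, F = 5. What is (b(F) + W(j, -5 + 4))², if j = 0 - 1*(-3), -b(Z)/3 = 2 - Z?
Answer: 324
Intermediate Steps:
b(Z) = -6 + 3*Z (b(Z) = -3*(2 - Z) = -6 + 3*Z)
j = 3 (j = 0 + 3 = 3)
W(q, z) = 3*q (W(q, z) = q*3 = 3*q)
(b(F) + W(j, -5 + 4))² = ((-6 + 3*5) + 3*3)² = ((-6 + 15) + 9)² = (9 + 9)² = 18² = 324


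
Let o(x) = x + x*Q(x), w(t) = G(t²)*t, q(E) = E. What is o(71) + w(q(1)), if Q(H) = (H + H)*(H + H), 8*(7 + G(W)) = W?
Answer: 11453665/8 ≈ 1.4317e+6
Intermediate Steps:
G(W) = -7 + W/8
Q(H) = 4*H² (Q(H) = (2*H)*(2*H) = 4*H²)
w(t) = t*(-7 + t²/8) (w(t) = (-7 + t²/8)*t = t*(-7 + t²/8))
o(x) = x + 4*x³ (o(x) = x + x*(4*x²) = x + 4*x³)
o(71) + w(q(1)) = (71 + 4*71³) + (⅛)*1*(-56 + 1²) = (71 + 4*357911) + (⅛)*1*(-56 + 1) = (71 + 1431644) + (⅛)*1*(-55) = 1431715 - 55/8 = 11453665/8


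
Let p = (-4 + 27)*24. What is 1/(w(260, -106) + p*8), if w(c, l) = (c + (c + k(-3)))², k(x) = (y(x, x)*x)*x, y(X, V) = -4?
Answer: 1/238672 ≈ 4.1899e-6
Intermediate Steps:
k(x) = -4*x² (k(x) = (-4*x)*x = -4*x²)
p = 552 (p = 23*24 = 552)
w(c, l) = (-36 + 2*c)² (w(c, l) = (c + (c - 4*(-3)²))² = (c + (c - 4*9))² = (c + (c - 36))² = (c + (-36 + c))² = (-36 + 2*c)²)
1/(w(260, -106) + p*8) = 1/(4*(-18 + 260)² + 552*8) = 1/(4*242² + 4416) = 1/(4*58564 + 4416) = 1/(234256 + 4416) = 1/238672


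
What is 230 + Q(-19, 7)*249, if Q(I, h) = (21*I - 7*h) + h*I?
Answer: -144439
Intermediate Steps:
Q(I, h) = -7*h + 21*I + I*h (Q(I, h) = (-7*h + 21*I) + I*h = -7*h + 21*I + I*h)
230 + Q(-19, 7)*249 = 230 + (-7*7 + 21*(-19) - 19*7)*249 = 230 + (-49 - 399 - 133)*249 = 230 - 581*249 = 230 - 144669 = -144439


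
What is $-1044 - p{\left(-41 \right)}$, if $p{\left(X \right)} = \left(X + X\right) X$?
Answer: $-4406$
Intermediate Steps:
$p{\left(X \right)} = 2 X^{2}$ ($p{\left(X \right)} = 2 X X = 2 X^{2}$)
$-1044 - p{\left(-41 \right)} = -1044 - 2 \left(-41\right)^{2} = -1044 - 2 \cdot 1681 = -1044 - 3362 = -4406$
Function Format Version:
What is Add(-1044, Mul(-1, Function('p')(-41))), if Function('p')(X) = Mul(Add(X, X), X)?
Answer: -4406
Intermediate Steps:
Function('p')(X) = Mul(2, Pow(X, 2)) (Function('p')(X) = Mul(Mul(2, X), X) = Mul(2, Pow(X, 2)))
Add(-1044, Mul(-1, Function('p')(-41))) = Add(-1044, Mul(-1, Mul(2, Pow(-41, 2)))) = Add(-1044, Mul(-1, Mul(2, 1681))) = Add(-1044, Mul(-1, 3362)) = Add(-1044, -3362) = -4406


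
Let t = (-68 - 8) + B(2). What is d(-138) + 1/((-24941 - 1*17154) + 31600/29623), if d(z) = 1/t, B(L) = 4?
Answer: -1249081441/89780298120 ≈ -0.013913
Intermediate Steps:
t = -72 (t = (-68 - 8) + 4 = -76 + 4 = -72)
d(z) = -1/72 (d(z) = 1/(-72) = -1/72)
d(-138) + 1/((-24941 - 1*17154) + 31600/29623) = -1/72 + 1/((-24941 - 1*17154) + 31600/29623) = -1/72 + 1/((-24941 - 17154) + 31600*(1/29623)) = -1/72 + 1/(-42095 + 31600/29623) = -1/72 + 1/(-1246948585/29623) = -1/72 - 29623/1246948585 = -1249081441/89780298120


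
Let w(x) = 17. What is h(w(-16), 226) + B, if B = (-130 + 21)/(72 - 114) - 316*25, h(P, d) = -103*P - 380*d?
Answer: -4012193/42 ≈ -95528.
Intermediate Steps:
h(P, d) = -380*d - 103*P
B = -331691/42 (B = -109/(-42) - 7900 = -109*(-1/42) - 7900 = 109/42 - 7900 = -331691/42 ≈ -7897.4)
h(w(-16), 226) + B = (-380*226 - 103*17) - 331691/42 = (-85880 - 1751) - 331691/42 = -87631 - 331691/42 = -4012193/42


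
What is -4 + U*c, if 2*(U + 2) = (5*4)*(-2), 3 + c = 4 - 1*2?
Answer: 18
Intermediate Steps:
c = -1 (c = -3 + (4 - 1*2) = -3 + (4 - 2) = -3 + 2 = -1)
U = -22 (U = -2 + ((5*4)*(-2))/2 = -2 + (20*(-2))/2 = -2 + (½)*(-40) = -2 - 20 = -22)
-4 + U*c = -4 - 22*(-1) = -4 + 22 = 18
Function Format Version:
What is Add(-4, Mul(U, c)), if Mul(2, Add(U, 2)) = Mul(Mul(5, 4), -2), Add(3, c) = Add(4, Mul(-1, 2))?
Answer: 18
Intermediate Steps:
c = -1 (c = Add(-3, Add(4, Mul(-1, 2))) = Add(-3, Add(4, -2)) = Add(-3, 2) = -1)
U = -22 (U = Add(-2, Mul(Rational(1, 2), Mul(Mul(5, 4), -2))) = Add(-2, Mul(Rational(1, 2), Mul(20, -2))) = Add(-2, Mul(Rational(1, 2), -40)) = Add(-2, -20) = -22)
Add(-4, Mul(U, c)) = Add(-4, Mul(-22, -1)) = Add(-4, 22) = 18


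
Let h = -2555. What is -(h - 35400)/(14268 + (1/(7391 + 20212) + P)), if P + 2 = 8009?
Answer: 1047671865/614856826 ≈ 1.7039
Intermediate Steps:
P = 8007 (P = -2 + 8009 = 8007)
-(h - 35400)/(14268 + (1/(7391 + 20212) + P)) = -(-2555 - 35400)/(14268 + (1/(7391 + 20212) + 8007)) = -(-37955)/(14268 + (1/27603 + 8007)) = -(-37955)/(14268 + 221017222/27603) = -(-37955)/614856826/27603 = -(-37955)*27603/614856826 = -1*(-1047671865/614856826) = 1047671865/614856826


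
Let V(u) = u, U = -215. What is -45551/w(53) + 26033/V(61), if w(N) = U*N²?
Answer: 15725018466/36840035 ≈ 426.85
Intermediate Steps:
w(N) = -215*N²
-45551/w(53) + 26033/V(61) = -45551/((-215*53²)) + 26033/61 = -45551/((-215*2809)) + 26033*(1/61) = -45551/(-603935) + 26033/61 = -45551*(-1/603935) + 26033/61 = 45551/603935 + 26033/61 = 15725018466/36840035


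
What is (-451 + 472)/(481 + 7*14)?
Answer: 7/193 ≈ 0.036269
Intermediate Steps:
(-451 + 472)/(481 + 7*14) = 21/(481 + 98) = 21/579 = 21*(1/579) = 7/193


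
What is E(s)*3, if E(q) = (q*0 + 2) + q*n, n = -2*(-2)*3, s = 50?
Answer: 1806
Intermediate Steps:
n = 12 (n = 4*3 = 12)
E(q) = 2 + 12*q (E(q) = (q*0 + 2) + q*12 = (0 + 2) + 12*q = 2 + 12*q)
E(s)*3 = (2 + 12*50)*3 = (2 + 600)*3 = 602*3 = 1806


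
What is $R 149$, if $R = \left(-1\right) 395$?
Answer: $-58855$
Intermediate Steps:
$R = -395$
$R 149 = \left(-395\right) 149 = -58855$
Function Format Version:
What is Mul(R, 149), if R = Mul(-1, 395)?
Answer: -58855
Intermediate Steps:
R = -395
Mul(R, 149) = Mul(-395, 149) = -58855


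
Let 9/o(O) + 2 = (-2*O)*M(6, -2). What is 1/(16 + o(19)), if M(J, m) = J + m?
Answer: 154/2455 ≈ 0.062729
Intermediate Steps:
o(O) = 9/(-2 - 8*O) (o(O) = 9/(-2 + (-2*O)*(6 - 2)) = 9/(-2 - 2*O*4) = 9/(-2 - 8*O))
1/(16 + o(19)) = 1/(16 - 9/(2 + 8*19)) = 1/(16 - 9/(2 + 152)) = 1/(16 - 9/154) = 1/(2455/154) = 154/2455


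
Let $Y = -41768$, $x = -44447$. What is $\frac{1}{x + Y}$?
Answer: $- \frac{1}{86215} \approx -1.1599 \cdot 10^{-5}$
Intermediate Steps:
$\frac{1}{x + Y} = \frac{1}{-44447 - 41768} = \frac{1}{-86215} = - \frac{1}{86215}$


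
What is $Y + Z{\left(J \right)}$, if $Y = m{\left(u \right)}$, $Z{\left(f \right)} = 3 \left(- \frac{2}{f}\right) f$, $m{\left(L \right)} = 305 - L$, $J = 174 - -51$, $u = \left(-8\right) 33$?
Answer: $563$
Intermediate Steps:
$u = -264$
$J = 225$ ($J = 174 + 51 = 225$)
$Z{\left(f \right)} = -6$ ($Z{\left(f \right)} = - \frac{6}{f} f = -6$)
$Y = 569$ ($Y = 305 - -264 = 305 + 264 = 569$)
$Y + Z{\left(J \right)} = 569 - 6 = 563$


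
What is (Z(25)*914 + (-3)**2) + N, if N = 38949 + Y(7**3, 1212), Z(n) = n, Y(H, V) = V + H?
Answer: 63363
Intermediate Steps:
Y(H, V) = H + V
N = 40504 (N = 38949 + (7**3 + 1212) = 38949 + (343 + 1212) = 38949 + 1555 = 40504)
(Z(25)*914 + (-3)**2) + N = (25*914 + (-3)**2) + 40504 = (22850 + 9) + 40504 = 22859 + 40504 = 63363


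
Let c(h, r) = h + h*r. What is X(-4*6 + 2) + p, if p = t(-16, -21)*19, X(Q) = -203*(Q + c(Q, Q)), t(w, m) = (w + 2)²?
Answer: -85596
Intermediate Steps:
t(w, m) = (2 + w)²
X(Q) = -203*Q - 203*Q*(1 + Q) (X(Q) = -203*(Q + Q*(1 + Q)) = -203*Q - 203*Q*(1 + Q))
p = 3724 (p = (2 - 16)²*19 = (-14)²*19 = 196*19 = 3724)
X(-4*6 + 2) + p = 203*(-4*6 + 2)*(-2 - (-4*6 + 2)) + 3724 = 203*(-24 + 2)*(-2 - (-24 + 2)) + 3724 = 203*(-22)*(-2 - 1*(-22)) + 3724 = 203*(-22)*(-2 + 22) + 3724 = 203*(-22)*20 + 3724 = -89320 + 3724 = -85596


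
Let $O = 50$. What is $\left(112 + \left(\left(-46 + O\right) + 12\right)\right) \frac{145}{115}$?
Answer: $\frac{3712}{23} \approx 161.39$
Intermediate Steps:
$\left(112 + \left(\left(-46 + O\right) + 12\right)\right) \frac{145}{115} = \left(112 + \left(\left(-46 + 50\right) + 12\right)\right) \frac{145}{115} = \left(112 + \left(4 + 12\right)\right) 145 \cdot \frac{1}{115} = \left(112 + 16\right) \frac{29}{23} = 128 \cdot \frac{29}{23} = \frac{3712}{23}$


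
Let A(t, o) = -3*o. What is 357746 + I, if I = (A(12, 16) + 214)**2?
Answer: 385302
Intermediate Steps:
I = 27556 (I = (-3*16 + 214)**2 = (-48 + 214)**2 = 166**2 = 27556)
357746 + I = 357746 + 27556 = 385302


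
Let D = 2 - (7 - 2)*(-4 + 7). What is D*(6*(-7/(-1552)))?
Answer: -273/776 ≈ -0.35180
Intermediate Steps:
D = -13 (D = 2 - 5*3 = 2 - 1*15 = 2 - 15 = -13)
D*(6*(-7/(-1552))) = -78*(-7/(-1552)) = -78*(-7*(-1/1552)) = -78*7/1552 = -13*21/776 = -273/776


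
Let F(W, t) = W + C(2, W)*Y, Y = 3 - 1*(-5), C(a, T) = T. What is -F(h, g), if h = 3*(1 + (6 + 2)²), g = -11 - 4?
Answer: -1755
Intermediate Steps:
g = -15
Y = 8 (Y = 3 + 5 = 8)
h = 195 (h = 3*(1 + 8²) = 3*(1 + 64) = 3*65 = 195)
F(W, t) = 9*W (F(W, t) = W + W*8 = W + 8*W = 9*W)
-F(h, g) = -9*195 = -1*1755 = -1755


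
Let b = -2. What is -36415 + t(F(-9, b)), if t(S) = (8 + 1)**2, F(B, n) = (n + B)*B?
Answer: -36334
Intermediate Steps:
F(B, n) = B*(B + n) (F(B, n) = (B + n)*B = B*(B + n))
t(S) = 81 (t(S) = 9**2 = 81)
-36415 + t(F(-9, b)) = -36415 + 81 = -36334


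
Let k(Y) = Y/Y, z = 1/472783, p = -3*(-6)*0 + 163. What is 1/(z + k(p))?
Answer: 472783/472784 ≈ 1.0000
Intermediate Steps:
p = 163 (p = 18*0 + 163 = 0 + 163 = 163)
z = 1/472783 ≈ 2.1151e-6
k(Y) = 1
1/(z + k(p)) = 1/(1/472783 + 1) = 1/(472784/472783) = 472783/472784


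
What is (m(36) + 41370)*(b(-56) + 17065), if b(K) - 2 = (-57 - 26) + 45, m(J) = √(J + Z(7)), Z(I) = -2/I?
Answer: 704489730 + 85145*√70/7 ≈ 7.0459e+8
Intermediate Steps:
m(J) = √(-2/7 + J) (m(J) = √(J - 2/7) = √(-2/7 + J))
b(K) = -36 (b(K) = 2 + ((-57 - 26) + 45) = 2 + (-83 + 45) = 2 - 38 = -36)
(m(36) + 41370)*(b(-56) + 17065) = (√(-14 + 49*36)/7 + 41370)*(-36 + 17065) = (√(-14 + 1764)/7 + 41370)*17029 = (√1750/7 + 41370)*17029 = ((5*√70)/7 + 41370)*17029 = (5*√70/7 + 41370)*17029 = (41370 + 5*√70/7)*17029 = 704489730 + 85145*√70/7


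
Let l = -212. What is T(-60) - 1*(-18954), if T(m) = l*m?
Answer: 31674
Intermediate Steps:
T(m) = -212*m
T(-60) - 1*(-18954) = -212*(-60) - 1*(-18954) = 12720 + 18954 = 31674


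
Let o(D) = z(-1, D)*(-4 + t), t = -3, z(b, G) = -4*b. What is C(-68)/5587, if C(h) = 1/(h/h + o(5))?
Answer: -1/150849 ≈ -6.6291e-6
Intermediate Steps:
o(D) = -28 (o(D) = (-4*(-1))*(-4 - 3) = 4*(-7) = -28)
C(h) = -1/27 (C(h) = 1/(h/h - 28) = 1/(1 - 28) = 1/(-27) = -1/27)
C(-68)/5587 = -1/27/5587 = -1/27*1/5587 = -1/150849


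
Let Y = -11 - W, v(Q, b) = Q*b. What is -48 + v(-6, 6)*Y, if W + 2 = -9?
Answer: -48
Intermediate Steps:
W = -11 (W = -2 - 9 = -11)
Y = 0 (Y = -11 - 1*(-11) = -11 + 11 = 0)
-48 + v(-6, 6)*Y = -48 - 6*6*0 = -48 - 36*0 = -48 + 0 = -48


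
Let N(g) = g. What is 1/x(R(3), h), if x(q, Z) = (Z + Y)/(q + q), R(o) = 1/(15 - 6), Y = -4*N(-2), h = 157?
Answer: 2/1485 ≈ 0.0013468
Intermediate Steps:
Y = 8 (Y = -4*(-2) = 8)
R(o) = 1/9
x(q, Z) = (8 + Z)/(2*q) (x(q, Z) = (Z + 8)/(q + q) = (8 + Z)/((2*q)) = (8 + Z)*(1/(2*q)) = (8 + Z)/(2*q))
1/x(R(3), h) = 1/((8 + 157)/(2*(1/9))) = 1/((1/2)*9*165) = 1/(1485/2) = 2/1485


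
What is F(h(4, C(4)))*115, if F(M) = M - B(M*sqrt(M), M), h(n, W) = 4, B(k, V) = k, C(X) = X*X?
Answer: -460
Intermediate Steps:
C(X) = X**2
F(M) = M - M**(3/2) (F(M) = M - M*sqrt(M) = M - M**(3/2))
F(h(4, C(4)))*115 = (4 - 4**(3/2))*115 = (4 - 1*8)*115 = (4 - 8)*115 = -4*115 = -460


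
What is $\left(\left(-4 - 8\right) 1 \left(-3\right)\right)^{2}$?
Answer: $1296$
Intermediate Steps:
$\left(\left(-4 - 8\right) 1 \left(-3\right)\right)^{2} = \left(\left(-4 - 8\right) \left(-3\right)\right)^{2} = \left(\left(-12\right) \left(-3\right)\right)^{2} = 36^{2} = 1296$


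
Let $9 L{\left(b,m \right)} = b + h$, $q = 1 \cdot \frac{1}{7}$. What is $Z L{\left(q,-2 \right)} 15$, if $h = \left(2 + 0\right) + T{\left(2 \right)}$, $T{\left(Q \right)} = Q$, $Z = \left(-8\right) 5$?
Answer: $- \frac{5800}{21} \approx -276.19$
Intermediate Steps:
$Z = -40$
$q = \frac{1}{7}$ ($q = 1 \cdot \frac{1}{7} = \frac{1}{7} \approx 0.14286$)
$h = 4$ ($h = \left(2 + 0\right) + 2 = 2 + 2 = 4$)
$L{\left(b,m \right)} = \frac{4}{9} + \frac{b}{9}$ ($L{\left(b,m \right)} = \frac{b + 4}{9} = \frac{4 + b}{9} = \frac{4}{9} + \frac{b}{9}$)
$Z L{\left(q,-2 \right)} 15 = - 40 \left(\frac{4}{9} + \frac{1}{9} \cdot \frac{1}{7}\right) 15 = - 40 \left(\frac{4}{9} + \frac{1}{63}\right) 15 = \left(-40\right) \frac{29}{63} \cdot 15 = \left(- \frac{1160}{63}\right) 15 = - \frac{5800}{21}$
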